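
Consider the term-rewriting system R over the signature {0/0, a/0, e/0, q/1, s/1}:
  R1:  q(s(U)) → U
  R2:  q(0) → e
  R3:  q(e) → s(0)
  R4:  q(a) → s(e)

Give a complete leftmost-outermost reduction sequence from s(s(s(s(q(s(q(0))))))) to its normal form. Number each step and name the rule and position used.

s(s(s(s(e))))

1. s(s(s(s(q(s(q(0)))))))  →  s(s(s(s(q(0)))))   [R1 at 1.1.1.1]
2. s(s(s(s(q(0)))))  →  s(s(s(s(e))))   [R2 at 1.1.1.1]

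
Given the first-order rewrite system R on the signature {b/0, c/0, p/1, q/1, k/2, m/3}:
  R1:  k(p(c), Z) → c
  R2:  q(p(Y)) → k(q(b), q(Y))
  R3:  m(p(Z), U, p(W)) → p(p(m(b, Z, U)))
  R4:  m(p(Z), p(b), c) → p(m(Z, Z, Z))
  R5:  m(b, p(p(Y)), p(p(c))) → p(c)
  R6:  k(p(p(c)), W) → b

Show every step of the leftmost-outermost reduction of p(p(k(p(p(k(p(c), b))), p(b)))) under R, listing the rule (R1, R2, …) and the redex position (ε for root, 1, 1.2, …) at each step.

p(p(b))

1. p(p(k(p(p(k(p(c), b))), p(b))))  →  p(p(k(p(p(c)), p(b))))   [R1 at 1.1.1.1.1]
2. p(p(k(p(p(c)), p(b))))  →  p(p(b))   [R6 at 1.1]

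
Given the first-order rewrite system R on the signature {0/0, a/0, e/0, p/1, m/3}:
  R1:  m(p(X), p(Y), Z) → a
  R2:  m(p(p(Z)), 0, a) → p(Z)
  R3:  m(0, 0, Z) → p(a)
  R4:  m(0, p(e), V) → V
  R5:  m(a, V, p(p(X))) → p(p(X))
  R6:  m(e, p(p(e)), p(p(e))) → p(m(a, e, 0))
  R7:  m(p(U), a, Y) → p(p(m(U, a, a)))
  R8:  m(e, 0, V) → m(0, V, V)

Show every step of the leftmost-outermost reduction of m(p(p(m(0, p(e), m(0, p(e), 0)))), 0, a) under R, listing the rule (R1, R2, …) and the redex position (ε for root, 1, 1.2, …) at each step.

p(0)

1. m(p(p(m(0, p(e), m(0, p(e), 0)))), 0, a)  →  p(m(0, p(e), m(0, p(e), 0)))   [R2 at ε]
2. p(m(0, p(e), m(0, p(e), 0)))  →  p(m(0, p(e), 0))   [R4 at 1]
3. p(m(0, p(e), 0))  →  p(0)   [R4 at 1]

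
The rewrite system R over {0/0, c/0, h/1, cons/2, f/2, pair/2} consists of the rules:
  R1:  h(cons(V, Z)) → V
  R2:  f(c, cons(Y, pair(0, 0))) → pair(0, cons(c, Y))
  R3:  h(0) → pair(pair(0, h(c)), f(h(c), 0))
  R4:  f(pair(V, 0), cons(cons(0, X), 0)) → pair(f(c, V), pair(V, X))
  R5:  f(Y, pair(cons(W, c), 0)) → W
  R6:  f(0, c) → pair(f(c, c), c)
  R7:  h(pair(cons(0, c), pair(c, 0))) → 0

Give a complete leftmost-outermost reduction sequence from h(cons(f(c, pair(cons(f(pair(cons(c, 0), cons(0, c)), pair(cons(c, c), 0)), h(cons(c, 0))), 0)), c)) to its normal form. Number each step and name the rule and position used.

c

1. h(cons(f(c, pair(cons(f(pair(cons(c, 0), cons(0, c)), pair(cons(c, c), 0)), h(cons(c, 0))), 0)), c))  →  f(c, pair(cons(f(pair(cons(c, 0), cons(0, c)), pair(cons(c, c), 0)), h(cons(c, 0))), 0))   [R1 at ε]
2. f(c, pair(cons(f(pair(cons(c, 0), cons(0, c)), pair(cons(c, c), 0)), h(cons(c, 0))), 0))  →  f(c, pair(cons(c, h(cons(c, 0))), 0))   [R5 at 2.1.1]
3. f(c, pair(cons(c, h(cons(c, 0))), 0))  →  f(c, pair(cons(c, c), 0))   [R1 at 2.1.2]
4. f(c, pair(cons(c, c), 0))  →  c   [R5 at ε]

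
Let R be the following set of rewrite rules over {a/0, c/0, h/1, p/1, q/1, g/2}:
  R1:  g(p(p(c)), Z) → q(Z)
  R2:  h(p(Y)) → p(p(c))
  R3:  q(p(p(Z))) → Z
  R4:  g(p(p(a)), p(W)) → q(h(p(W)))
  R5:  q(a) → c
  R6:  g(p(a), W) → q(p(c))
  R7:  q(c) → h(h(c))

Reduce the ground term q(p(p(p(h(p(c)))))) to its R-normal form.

p(p(p(c)))

1. q(p(p(p(h(p(c))))))  →  p(h(p(c)))   [R3 at ε]
2. p(h(p(c)))  →  p(p(p(c)))   [R2 at 1]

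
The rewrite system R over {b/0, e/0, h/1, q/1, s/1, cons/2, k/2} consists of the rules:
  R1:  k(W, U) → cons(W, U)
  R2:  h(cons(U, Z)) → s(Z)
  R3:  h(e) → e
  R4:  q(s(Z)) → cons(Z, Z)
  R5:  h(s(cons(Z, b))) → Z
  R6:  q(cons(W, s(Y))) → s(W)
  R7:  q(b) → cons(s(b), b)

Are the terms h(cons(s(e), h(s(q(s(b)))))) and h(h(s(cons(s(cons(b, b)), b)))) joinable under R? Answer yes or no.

Reduce t₁ = h(cons(s(e), h(s(q(s(b)))))):
1. h(cons(s(e), h(s(q(s(b))))))  →  s(h(s(q(s(b)))))   [R2 at ε]
2. s(h(s(q(s(b)))))  →  s(h(s(cons(b, b))))   [R4 at 1.1.1]
3. s(h(s(cons(b, b))))  →  s(b)   [R5 at 1]

Reduce t₂ = h(h(s(cons(s(cons(b, b)), b)))):
1. h(h(s(cons(s(cons(b, b)), b))))  →  h(s(cons(b, b)))   [R5 at 1]
2. h(s(cons(b, b)))  →  b   [R5 at ε]

no — NF(t₁) = s(b), NF(t₂) = b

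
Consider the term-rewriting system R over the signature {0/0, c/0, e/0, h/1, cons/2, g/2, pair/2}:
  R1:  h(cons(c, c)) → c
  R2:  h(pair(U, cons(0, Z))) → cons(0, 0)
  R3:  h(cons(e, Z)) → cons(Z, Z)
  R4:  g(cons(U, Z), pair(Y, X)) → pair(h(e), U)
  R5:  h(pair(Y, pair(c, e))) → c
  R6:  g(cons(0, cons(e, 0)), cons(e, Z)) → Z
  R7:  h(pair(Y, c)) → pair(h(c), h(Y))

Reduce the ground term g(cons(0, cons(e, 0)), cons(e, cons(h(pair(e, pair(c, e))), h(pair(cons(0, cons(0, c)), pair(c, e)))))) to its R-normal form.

1. g(cons(0, cons(e, 0)), cons(e, cons(h(pair(e, pair(c, e))), h(pair(cons(0, cons(0, c)), pair(c, e))))))  →  cons(h(pair(e, pair(c, e))), h(pair(cons(0, cons(0, c)), pair(c, e))))   [R6 at ε]
2. cons(h(pair(e, pair(c, e))), h(pair(cons(0, cons(0, c)), pair(c, e))))  →  cons(c, h(pair(cons(0, cons(0, c)), pair(c, e))))   [R5 at 1]
3. cons(c, h(pair(cons(0, cons(0, c)), pair(c, e))))  →  cons(c, c)   [R5 at 2]

cons(c, c)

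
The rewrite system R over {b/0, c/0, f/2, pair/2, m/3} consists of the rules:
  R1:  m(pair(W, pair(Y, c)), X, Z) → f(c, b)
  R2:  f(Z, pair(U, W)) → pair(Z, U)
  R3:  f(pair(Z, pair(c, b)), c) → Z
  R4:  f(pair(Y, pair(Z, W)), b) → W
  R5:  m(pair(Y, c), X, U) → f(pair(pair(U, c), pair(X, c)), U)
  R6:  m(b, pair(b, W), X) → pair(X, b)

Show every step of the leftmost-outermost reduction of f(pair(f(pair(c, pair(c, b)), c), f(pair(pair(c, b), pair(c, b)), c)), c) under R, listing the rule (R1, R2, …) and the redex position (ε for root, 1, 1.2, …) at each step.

c

1. f(pair(f(pair(c, pair(c, b)), c), f(pair(pair(c, b), pair(c, b)), c)), c)  →  f(pair(c, f(pair(pair(c, b), pair(c, b)), c)), c)   [R3 at 1.1]
2. f(pair(c, f(pair(pair(c, b), pair(c, b)), c)), c)  →  f(pair(c, pair(c, b)), c)   [R3 at 1.2]
3. f(pair(c, pair(c, b)), c)  →  c   [R3 at ε]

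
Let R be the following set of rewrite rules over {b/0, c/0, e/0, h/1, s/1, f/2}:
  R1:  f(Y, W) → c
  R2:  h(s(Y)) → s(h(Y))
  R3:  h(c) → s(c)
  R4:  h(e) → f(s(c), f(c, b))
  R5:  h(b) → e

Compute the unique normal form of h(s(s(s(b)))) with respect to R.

s(s(s(e)))

1. h(s(s(s(b))))  →  s(h(s(s(b))))   [R2 at ε]
2. s(h(s(s(b))))  →  s(s(h(s(b))))   [R2 at 1]
3. s(s(h(s(b))))  →  s(s(s(h(b))))   [R2 at 1.1]
4. s(s(s(h(b))))  →  s(s(s(e)))   [R5 at 1.1.1]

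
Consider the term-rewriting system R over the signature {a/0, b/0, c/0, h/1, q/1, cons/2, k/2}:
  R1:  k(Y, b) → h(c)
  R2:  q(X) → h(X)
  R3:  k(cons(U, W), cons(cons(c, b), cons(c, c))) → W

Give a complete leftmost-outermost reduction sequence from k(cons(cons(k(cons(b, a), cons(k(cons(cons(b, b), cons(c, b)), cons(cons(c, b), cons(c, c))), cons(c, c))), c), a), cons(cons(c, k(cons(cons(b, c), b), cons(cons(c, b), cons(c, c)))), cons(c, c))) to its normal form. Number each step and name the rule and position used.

1. k(cons(cons(k(cons(b, a), cons(k(cons(cons(b, b), cons(c, b)), cons(cons(c, b), cons(c, c))), cons(c, c))), c), a), cons(cons(c, k(cons(cons(b, c), b), cons(cons(c, b), cons(c, c)))), cons(c, c)))  →  k(cons(cons(k(cons(b, a), cons(cons(c, b), cons(c, c))), c), a), cons(cons(c, k(cons(cons(b, c), b), cons(cons(c, b), cons(c, c)))), cons(c, c)))   [R3 at 1.1.1.2.1]
2. k(cons(cons(k(cons(b, a), cons(cons(c, b), cons(c, c))), c), a), cons(cons(c, k(cons(cons(b, c), b), cons(cons(c, b), cons(c, c)))), cons(c, c)))  →  k(cons(cons(a, c), a), cons(cons(c, k(cons(cons(b, c), b), cons(cons(c, b), cons(c, c)))), cons(c, c)))   [R3 at 1.1.1]
3. k(cons(cons(a, c), a), cons(cons(c, k(cons(cons(b, c), b), cons(cons(c, b), cons(c, c)))), cons(c, c)))  →  k(cons(cons(a, c), a), cons(cons(c, b), cons(c, c)))   [R3 at 2.1.2]
4. k(cons(cons(a, c), a), cons(cons(c, b), cons(c, c)))  →  a   [R3 at ε]

a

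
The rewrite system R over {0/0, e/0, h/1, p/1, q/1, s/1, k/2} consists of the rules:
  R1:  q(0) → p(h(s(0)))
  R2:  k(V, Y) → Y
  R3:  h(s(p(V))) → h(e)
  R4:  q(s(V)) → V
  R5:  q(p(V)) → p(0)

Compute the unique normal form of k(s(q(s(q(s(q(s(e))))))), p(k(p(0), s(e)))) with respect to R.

1. k(s(q(s(q(s(q(s(e))))))), p(k(p(0), s(e))))  →  p(k(p(0), s(e)))   [R2 at ε]
2. p(k(p(0), s(e)))  →  p(s(e))   [R2 at 1]

p(s(e))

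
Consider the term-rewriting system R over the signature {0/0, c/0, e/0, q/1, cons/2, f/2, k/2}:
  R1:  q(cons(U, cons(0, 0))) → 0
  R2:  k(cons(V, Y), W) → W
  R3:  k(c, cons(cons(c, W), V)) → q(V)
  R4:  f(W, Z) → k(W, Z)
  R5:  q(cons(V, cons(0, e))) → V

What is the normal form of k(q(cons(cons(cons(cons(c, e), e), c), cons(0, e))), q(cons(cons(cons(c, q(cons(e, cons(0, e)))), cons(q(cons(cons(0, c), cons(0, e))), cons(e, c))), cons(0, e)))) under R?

cons(cons(c, e), cons(cons(0, c), cons(e, c)))

1. k(q(cons(cons(cons(cons(c, e), e), c), cons(0, e))), q(cons(cons(cons(c, q(cons(e, cons(0, e)))), cons(q(cons(cons(0, c), cons(0, e))), cons(e, c))), cons(0, e))))  →  k(cons(cons(cons(c, e), e), c), q(cons(cons(cons(c, q(cons(e, cons(0, e)))), cons(q(cons(cons(0, c), cons(0, e))), cons(e, c))), cons(0, e))))   [R5 at 1]
2. k(cons(cons(cons(c, e), e), c), q(cons(cons(cons(c, q(cons(e, cons(0, e)))), cons(q(cons(cons(0, c), cons(0, e))), cons(e, c))), cons(0, e))))  →  q(cons(cons(cons(c, q(cons(e, cons(0, e)))), cons(q(cons(cons(0, c), cons(0, e))), cons(e, c))), cons(0, e)))   [R2 at ε]
3. q(cons(cons(cons(c, q(cons(e, cons(0, e)))), cons(q(cons(cons(0, c), cons(0, e))), cons(e, c))), cons(0, e)))  →  cons(cons(c, q(cons(e, cons(0, e)))), cons(q(cons(cons(0, c), cons(0, e))), cons(e, c)))   [R5 at ε]
4. cons(cons(c, q(cons(e, cons(0, e)))), cons(q(cons(cons(0, c), cons(0, e))), cons(e, c)))  →  cons(cons(c, e), cons(q(cons(cons(0, c), cons(0, e))), cons(e, c)))   [R5 at 1.2]
5. cons(cons(c, e), cons(q(cons(cons(0, c), cons(0, e))), cons(e, c)))  →  cons(cons(c, e), cons(cons(0, c), cons(e, c)))   [R5 at 2.1]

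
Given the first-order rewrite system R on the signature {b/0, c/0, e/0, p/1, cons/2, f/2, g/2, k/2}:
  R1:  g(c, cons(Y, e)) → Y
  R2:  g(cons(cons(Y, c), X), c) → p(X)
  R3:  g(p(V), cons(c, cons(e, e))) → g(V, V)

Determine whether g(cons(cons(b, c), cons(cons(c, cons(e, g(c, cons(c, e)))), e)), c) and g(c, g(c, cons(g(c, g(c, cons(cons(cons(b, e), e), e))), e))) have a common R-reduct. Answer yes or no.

Reduce t₁ = g(cons(cons(b, c), cons(cons(c, cons(e, g(c, cons(c, e)))), e)), c):
1. g(cons(cons(b, c), cons(cons(c, cons(e, g(c, cons(c, e)))), e)), c)  →  p(cons(cons(c, cons(e, g(c, cons(c, e)))), e))   [R2 at ε]
2. p(cons(cons(c, cons(e, g(c, cons(c, e)))), e))  →  p(cons(cons(c, cons(e, c)), e))   [R1 at 1.1.2.2]

Reduce t₂ = g(c, g(c, cons(g(c, g(c, cons(cons(cons(b, e), e), e))), e))):
1. g(c, g(c, cons(g(c, g(c, cons(cons(cons(b, e), e), e))), e)))  →  g(c, g(c, g(c, cons(cons(cons(b, e), e), e))))   [R1 at 2]
2. g(c, g(c, g(c, cons(cons(cons(b, e), e), e))))  →  g(c, g(c, cons(cons(b, e), e)))   [R1 at 2.2]
3. g(c, g(c, cons(cons(b, e), e)))  →  g(c, cons(b, e))   [R1 at 2]
4. g(c, cons(b, e))  →  b   [R1 at ε]

no — NF(t₁) = p(cons(cons(c, cons(e, c)), e)), NF(t₂) = b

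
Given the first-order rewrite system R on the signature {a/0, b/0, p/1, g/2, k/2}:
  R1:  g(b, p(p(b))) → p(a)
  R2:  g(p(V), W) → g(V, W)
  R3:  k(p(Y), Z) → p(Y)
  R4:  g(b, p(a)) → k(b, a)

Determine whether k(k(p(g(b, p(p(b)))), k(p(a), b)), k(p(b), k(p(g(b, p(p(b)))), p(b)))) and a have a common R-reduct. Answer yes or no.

no — NF(t₁) = p(p(a)), NF(t₂) = a

Reduce t₁ = k(k(p(g(b, p(p(b)))), k(p(a), b)), k(p(b), k(p(g(b, p(p(b)))), p(b)))):
1. k(k(p(g(b, p(p(b)))), k(p(a), b)), k(p(b), k(p(g(b, p(p(b)))), p(b))))  →  k(p(g(b, p(p(b)))), k(p(b), k(p(g(b, p(p(b)))), p(b))))   [R3 at 1]
2. k(p(g(b, p(p(b)))), k(p(b), k(p(g(b, p(p(b)))), p(b))))  →  p(g(b, p(p(b))))   [R3 at ε]
3. p(g(b, p(p(b))))  →  p(p(a))   [R1 at 1]

Reduce t₂ = a:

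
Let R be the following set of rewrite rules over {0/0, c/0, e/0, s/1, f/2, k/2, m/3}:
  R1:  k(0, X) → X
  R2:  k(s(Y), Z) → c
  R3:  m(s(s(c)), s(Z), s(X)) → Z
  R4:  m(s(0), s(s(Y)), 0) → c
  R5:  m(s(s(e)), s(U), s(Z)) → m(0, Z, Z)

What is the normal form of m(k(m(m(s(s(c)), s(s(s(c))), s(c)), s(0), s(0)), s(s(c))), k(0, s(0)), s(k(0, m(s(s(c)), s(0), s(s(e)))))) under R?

0

1. m(k(m(m(s(s(c)), s(s(s(c))), s(c)), s(0), s(0)), s(s(c))), k(0, s(0)), s(k(0, m(s(s(c)), s(0), s(s(e))))))  →  m(k(m(s(s(c)), s(0), s(0)), s(s(c))), k(0, s(0)), s(k(0, m(s(s(c)), s(0), s(s(e))))))   [R3 at 1.1.1]
2. m(k(m(s(s(c)), s(0), s(0)), s(s(c))), k(0, s(0)), s(k(0, m(s(s(c)), s(0), s(s(e))))))  →  m(k(0, s(s(c))), k(0, s(0)), s(k(0, m(s(s(c)), s(0), s(s(e))))))   [R3 at 1.1]
3. m(k(0, s(s(c))), k(0, s(0)), s(k(0, m(s(s(c)), s(0), s(s(e))))))  →  m(s(s(c)), k(0, s(0)), s(k(0, m(s(s(c)), s(0), s(s(e))))))   [R1 at 1]
4. m(s(s(c)), k(0, s(0)), s(k(0, m(s(s(c)), s(0), s(s(e))))))  →  m(s(s(c)), s(0), s(k(0, m(s(s(c)), s(0), s(s(e))))))   [R1 at 2]
5. m(s(s(c)), s(0), s(k(0, m(s(s(c)), s(0), s(s(e))))))  →  0   [R3 at ε]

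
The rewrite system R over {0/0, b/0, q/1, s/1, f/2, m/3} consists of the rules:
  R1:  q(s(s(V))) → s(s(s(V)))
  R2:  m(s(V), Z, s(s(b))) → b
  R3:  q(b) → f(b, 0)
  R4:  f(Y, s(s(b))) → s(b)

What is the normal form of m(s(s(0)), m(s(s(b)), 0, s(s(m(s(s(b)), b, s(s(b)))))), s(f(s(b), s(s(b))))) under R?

1. m(s(s(0)), m(s(s(b)), 0, s(s(m(s(s(b)), b, s(s(b)))))), s(f(s(b), s(s(b)))))  →  m(s(s(0)), m(s(s(b)), 0, s(s(b))), s(f(s(b), s(s(b)))))   [R2 at 2.3.1.1]
2. m(s(s(0)), m(s(s(b)), 0, s(s(b))), s(f(s(b), s(s(b)))))  →  m(s(s(0)), b, s(f(s(b), s(s(b)))))   [R2 at 2]
3. m(s(s(0)), b, s(f(s(b), s(s(b)))))  →  m(s(s(0)), b, s(s(b)))   [R4 at 3.1]
4. m(s(s(0)), b, s(s(b)))  →  b   [R2 at ε]

b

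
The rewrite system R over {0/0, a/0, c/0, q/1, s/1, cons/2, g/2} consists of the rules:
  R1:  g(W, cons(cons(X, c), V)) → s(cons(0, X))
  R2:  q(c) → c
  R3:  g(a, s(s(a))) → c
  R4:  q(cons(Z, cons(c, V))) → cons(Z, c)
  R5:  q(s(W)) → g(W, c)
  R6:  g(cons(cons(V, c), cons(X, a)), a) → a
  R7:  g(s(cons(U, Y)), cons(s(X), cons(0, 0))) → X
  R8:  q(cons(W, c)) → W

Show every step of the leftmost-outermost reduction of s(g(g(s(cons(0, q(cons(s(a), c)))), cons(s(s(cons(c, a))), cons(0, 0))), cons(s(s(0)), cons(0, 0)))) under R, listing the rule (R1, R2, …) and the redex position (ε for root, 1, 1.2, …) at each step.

1. s(g(g(s(cons(0, q(cons(s(a), c)))), cons(s(s(cons(c, a))), cons(0, 0))), cons(s(s(0)), cons(0, 0))))  →  s(g(s(cons(c, a)), cons(s(s(0)), cons(0, 0))))   [R7 at 1.1]
2. s(g(s(cons(c, a)), cons(s(s(0)), cons(0, 0))))  →  s(s(0))   [R7 at 1]

s(s(0))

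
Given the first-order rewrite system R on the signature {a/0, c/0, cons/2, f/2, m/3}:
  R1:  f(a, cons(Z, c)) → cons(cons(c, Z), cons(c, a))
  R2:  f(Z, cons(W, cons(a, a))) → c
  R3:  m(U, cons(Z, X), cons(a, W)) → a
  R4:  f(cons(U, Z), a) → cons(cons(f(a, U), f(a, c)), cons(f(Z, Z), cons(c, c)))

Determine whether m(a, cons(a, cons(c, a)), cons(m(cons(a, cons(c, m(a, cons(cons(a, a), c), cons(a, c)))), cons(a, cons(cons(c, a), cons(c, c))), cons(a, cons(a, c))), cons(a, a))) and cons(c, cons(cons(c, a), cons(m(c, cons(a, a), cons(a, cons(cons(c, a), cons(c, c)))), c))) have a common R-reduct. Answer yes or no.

no — NF(t₁) = a, NF(t₂) = cons(c, cons(cons(c, a), cons(a, c)))

Reduce t₁ = m(a, cons(a, cons(c, a)), cons(m(cons(a, cons(c, m(a, cons(cons(a, a), c), cons(a, c)))), cons(a, cons(cons(c, a), cons(c, c))), cons(a, cons(a, c))), cons(a, a))):
1. m(a, cons(a, cons(c, a)), cons(m(cons(a, cons(c, m(a, cons(cons(a, a), c), cons(a, c)))), cons(a, cons(cons(c, a), cons(c, c))), cons(a, cons(a, c))), cons(a, a)))  →  m(a, cons(a, cons(c, a)), cons(a, cons(a, a)))   [R3 at 3.1]
2. m(a, cons(a, cons(c, a)), cons(a, cons(a, a)))  →  a   [R3 at ε]

Reduce t₂ = cons(c, cons(cons(c, a), cons(m(c, cons(a, a), cons(a, cons(cons(c, a), cons(c, c)))), c))):
1. cons(c, cons(cons(c, a), cons(m(c, cons(a, a), cons(a, cons(cons(c, a), cons(c, c)))), c)))  →  cons(c, cons(cons(c, a), cons(a, c)))   [R3 at 2.2.1]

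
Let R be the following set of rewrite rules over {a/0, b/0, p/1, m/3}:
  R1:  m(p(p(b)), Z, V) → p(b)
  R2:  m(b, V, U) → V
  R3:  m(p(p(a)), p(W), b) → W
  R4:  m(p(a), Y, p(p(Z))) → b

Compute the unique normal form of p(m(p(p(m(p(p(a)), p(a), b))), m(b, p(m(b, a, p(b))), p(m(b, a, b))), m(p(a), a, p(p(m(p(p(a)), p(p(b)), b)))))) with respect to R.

1. p(m(p(p(m(p(p(a)), p(a), b))), m(b, p(m(b, a, p(b))), p(m(b, a, b))), m(p(a), a, p(p(m(p(p(a)), p(p(b)), b))))))  →  p(m(p(p(a)), m(b, p(m(b, a, p(b))), p(m(b, a, b))), m(p(a), a, p(p(m(p(p(a)), p(p(b)), b))))))   [R3 at 1.1.1.1]
2. p(m(p(p(a)), m(b, p(m(b, a, p(b))), p(m(b, a, b))), m(p(a), a, p(p(m(p(p(a)), p(p(b)), b))))))  →  p(m(p(p(a)), p(m(b, a, p(b))), m(p(a), a, p(p(m(p(p(a)), p(p(b)), b))))))   [R2 at 1.2]
3. p(m(p(p(a)), p(m(b, a, p(b))), m(p(a), a, p(p(m(p(p(a)), p(p(b)), b))))))  →  p(m(p(p(a)), p(a), m(p(a), a, p(p(m(p(p(a)), p(p(b)), b))))))   [R2 at 1.2.1]
4. p(m(p(p(a)), p(a), m(p(a), a, p(p(m(p(p(a)), p(p(b)), b))))))  →  p(m(p(p(a)), p(a), b))   [R4 at 1.3]
5. p(m(p(p(a)), p(a), b))  →  p(a)   [R3 at 1]

p(a)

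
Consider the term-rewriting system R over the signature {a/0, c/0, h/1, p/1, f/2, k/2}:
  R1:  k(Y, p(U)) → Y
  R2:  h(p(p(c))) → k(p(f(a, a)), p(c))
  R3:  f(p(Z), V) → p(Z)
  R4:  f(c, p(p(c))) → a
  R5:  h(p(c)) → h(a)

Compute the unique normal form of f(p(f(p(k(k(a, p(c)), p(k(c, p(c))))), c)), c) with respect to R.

p(p(a))

1. f(p(f(p(k(k(a, p(c)), p(k(c, p(c))))), c)), c)  →  p(f(p(k(k(a, p(c)), p(k(c, p(c))))), c))   [R3 at ε]
2. p(f(p(k(k(a, p(c)), p(k(c, p(c))))), c))  →  p(p(k(k(a, p(c)), p(k(c, p(c))))))   [R3 at 1]
3. p(p(k(k(a, p(c)), p(k(c, p(c))))))  →  p(p(k(a, p(c))))   [R1 at 1.1]
4. p(p(k(a, p(c))))  →  p(p(a))   [R1 at 1.1]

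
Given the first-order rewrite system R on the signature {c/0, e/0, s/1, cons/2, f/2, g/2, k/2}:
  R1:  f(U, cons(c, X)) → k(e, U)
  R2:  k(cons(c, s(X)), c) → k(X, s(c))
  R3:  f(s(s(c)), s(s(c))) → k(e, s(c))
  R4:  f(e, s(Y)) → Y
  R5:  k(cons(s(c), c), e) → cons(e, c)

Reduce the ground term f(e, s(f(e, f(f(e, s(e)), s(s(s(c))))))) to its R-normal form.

1. f(e, s(f(e, f(f(e, s(e)), s(s(s(c)))))))  →  f(e, f(f(e, s(e)), s(s(s(c)))))   [R4 at ε]
2. f(e, f(f(e, s(e)), s(s(s(c)))))  →  f(e, f(e, s(s(s(c)))))   [R4 at 2.1]
3. f(e, f(e, s(s(s(c)))))  →  f(e, s(s(c)))   [R4 at 2]
4. f(e, s(s(c)))  →  s(c)   [R4 at ε]

s(c)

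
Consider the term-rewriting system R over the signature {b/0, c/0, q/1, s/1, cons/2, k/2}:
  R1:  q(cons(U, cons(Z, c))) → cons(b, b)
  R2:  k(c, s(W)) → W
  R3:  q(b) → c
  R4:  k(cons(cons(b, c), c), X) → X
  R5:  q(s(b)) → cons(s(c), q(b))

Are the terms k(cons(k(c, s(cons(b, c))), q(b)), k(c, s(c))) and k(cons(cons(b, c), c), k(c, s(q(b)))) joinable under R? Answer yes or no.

Reduce t₁ = k(cons(k(c, s(cons(b, c))), q(b)), k(c, s(c))):
1. k(cons(k(c, s(cons(b, c))), q(b)), k(c, s(c)))  →  k(cons(cons(b, c), q(b)), k(c, s(c)))   [R2 at 1.1]
2. k(cons(cons(b, c), q(b)), k(c, s(c)))  →  k(cons(cons(b, c), c), k(c, s(c)))   [R3 at 1.2]
3. k(cons(cons(b, c), c), k(c, s(c)))  →  k(c, s(c))   [R4 at ε]
4. k(c, s(c))  →  c   [R2 at ε]

Reduce t₂ = k(cons(cons(b, c), c), k(c, s(q(b)))):
1. k(cons(cons(b, c), c), k(c, s(q(b))))  →  k(c, s(q(b)))   [R4 at ε]
2. k(c, s(q(b)))  →  q(b)   [R2 at ε]
3. q(b)  →  c   [R3 at ε]

yes — NF(t₁) = c, NF(t₂) = c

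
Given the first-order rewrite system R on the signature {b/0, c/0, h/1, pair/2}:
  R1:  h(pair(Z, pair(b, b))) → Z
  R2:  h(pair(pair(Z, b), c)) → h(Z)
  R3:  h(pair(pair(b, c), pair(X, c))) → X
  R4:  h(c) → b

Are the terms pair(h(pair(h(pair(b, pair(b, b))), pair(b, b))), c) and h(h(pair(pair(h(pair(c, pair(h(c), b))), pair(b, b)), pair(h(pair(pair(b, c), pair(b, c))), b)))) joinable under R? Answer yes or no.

no — NF(t₁) = pair(b, c), NF(t₂) = c

Reduce t₁ = pair(h(pair(h(pair(b, pair(b, b))), pair(b, b))), c):
1. pair(h(pair(h(pair(b, pair(b, b))), pair(b, b))), c)  →  pair(h(pair(b, pair(b, b))), c)   [R1 at 1]
2. pair(h(pair(b, pair(b, b))), c)  →  pair(b, c)   [R1 at 1]

Reduce t₂ = h(h(pair(pair(h(pair(c, pair(h(c), b))), pair(b, b)), pair(h(pair(pair(b, c), pair(b, c))), b)))):
1. h(h(pair(pair(h(pair(c, pair(h(c), b))), pair(b, b)), pair(h(pair(pair(b, c), pair(b, c))), b))))  →  h(h(pair(pair(h(pair(c, pair(b, b))), pair(b, b)), pair(h(pair(pair(b, c), pair(b, c))), b))))   [R4 at 1.1.1.1.1.2.1]
2. h(h(pair(pair(h(pair(c, pair(b, b))), pair(b, b)), pair(h(pair(pair(b, c), pair(b, c))), b))))  →  h(h(pair(pair(c, pair(b, b)), pair(h(pair(pair(b, c), pair(b, c))), b))))   [R1 at 1.1.1.1]
3. h(h(pair(pair(c, pair(b, b)), pair(h(pair(pair(b, c), pair(b, c))), b))))  →  h(h(pair(pair(c, pair(b, b)), pair(b, b))))   [R3 at 1.1.2.1]
4. h(h(pair(pair(c, pair(b, b)), pair(b, b))))  →  h(pair(c, pair(b, b)))   [R1 at 1]
5. h(pair(c, pair(b, b)))  →  c   [R1 at ε]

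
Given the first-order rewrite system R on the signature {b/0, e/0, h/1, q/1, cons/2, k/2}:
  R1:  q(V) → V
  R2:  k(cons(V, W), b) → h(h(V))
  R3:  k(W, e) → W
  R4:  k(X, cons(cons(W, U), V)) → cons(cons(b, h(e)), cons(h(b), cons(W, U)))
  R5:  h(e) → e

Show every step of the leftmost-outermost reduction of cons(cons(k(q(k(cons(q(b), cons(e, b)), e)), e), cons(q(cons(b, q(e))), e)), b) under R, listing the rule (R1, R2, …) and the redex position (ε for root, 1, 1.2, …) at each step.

1. cons(cons(k(q(k(cons(q(b), cons(e, b)), e)), e), cons(q(cons(b, q(e))), e)), b)  →  cons(cons(q(k(cons(q(b), cons(e, b)), e)), cons(q(cons(b, q(e))), e)), b)   [R3 at 1.1]
2. cons(cons(q(k(cons(q(b), cons(e, b)), e)), cons(q(cons(b, q(e))), e)), b)  →  cons(cons(k(cons(q(b), cons(e, b)), e), cons(q(cons(b, q(e))), e)), b)   [R1 at 1.1]
3. cons(cons(k(cons(q(b), cons(e, b)), e), cons(q(cons(b, q(e))), e)), b)  →  cons(cons(cons(q(b), cons(e, b)), cons(q(cons(b, q(e))), e)), b)   [R3 at 1.1]
4. cons(cons(cons(q(b), cons(e, b)), cons(q(cons(b, q(e))), e)), b)  →  cons(cons(cons(b, cons(e, b)), cons(q(cons(b, q(e))), e)), b)   [R1 at 1.1.1]
5. cons(cons(cons(b, cons(e, b)), cons(q(cons(b, q(e))), e)), b)  →  cons(cons(cons(b, cons(e, b)), cons(cons(b, q(e)), e)), b)   [R1 at 1.2.1]
6. cons(cons(cons(b, cons(e, b)), cons(cons(b, q(e)), e)), b)  →  cons(cons(cons(b, cons(e, b)), cons(cons(b, e), e)), b)   [R1 at 1.2.1.2]

cons(cons(cons(b, cons(e, b)), cons(cons(b, e), e)), b)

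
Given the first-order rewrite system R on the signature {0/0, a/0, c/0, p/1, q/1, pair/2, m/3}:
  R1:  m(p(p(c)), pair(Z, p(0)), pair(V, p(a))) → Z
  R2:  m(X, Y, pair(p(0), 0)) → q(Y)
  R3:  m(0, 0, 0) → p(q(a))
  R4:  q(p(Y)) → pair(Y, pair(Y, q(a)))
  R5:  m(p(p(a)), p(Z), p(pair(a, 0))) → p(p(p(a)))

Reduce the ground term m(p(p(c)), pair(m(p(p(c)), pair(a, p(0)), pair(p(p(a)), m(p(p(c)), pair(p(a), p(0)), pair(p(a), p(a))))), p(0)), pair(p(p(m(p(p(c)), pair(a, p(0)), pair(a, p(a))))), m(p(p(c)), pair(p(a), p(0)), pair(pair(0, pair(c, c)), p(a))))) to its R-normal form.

a

1. m(p(p(c)), pair(m(p(p(c)), pair(a, p(0)), pair(p(p(a)), m(p(p(c)), pair(p(a), p(0)), pair(p(a), p(a))))), p(0)), pair(p(p(m(p(p(c)), pair(a, p(0)), pair(a, p(a))))), m(p(p(c)), pair(p(a), p(0)), pair(pair(0, pair(c, c)), p(a)))))  →  m(p(p(c)), pair(m(p(p(c)), pair(a, p(0)), pair(p(p(a)), p(a))), p(0)), pair(p(p(m(p(p(c)), pair(a, p(0)), pair(a, p(a))))), m(p(p(c)), pair(p(a), p(0)), pair(pair(0, pair(c, c)), p(a)))))   [R1 at 2.1.3.2]
2. m(p(p(c)), pair(m(p(p(c)), pair(a, p(0)), pair(p(p(a)), p(a))), p(0)), pair(p(p(m(p(p(c)), pair(a, p(0)), pair(a, p(a))))), m(p(p(c)), pair(p(a), p(0)), pair(pair(0, pair(c, c)), p(a)))))  →  m(p(p(c)), pair(a, p(0)), pair(p(p(m(p(p(c)), pair(a, p(0)), pair(a, p(a))))), m(p(p(c)), pair(p(a), p(0)), pair(pair(0, pair(c, c)), p(a)))))   [R1 at 2.1]
3. m(p(p(c)), pair(a, p(0)), pair(p(p(m(p(p(c)), pair(a, p(0)), pair(a, p(a))))), m(p(p(c)), pair(p(a), p(0)), pair(pair(0, pair(c, c)), p(a)))))  →  m(p(p(c)), pair(a, p(0)), pair(p(p(a)), m(p(p(c)), pair(p(a), p(0)), pair(pair(0, pair(c, c)), p(a)))))   [R1 at 3.1.1.1]
4. m(p(p(c)), pair(a, p(0)), pair(p(p(a)), m(p(p(c)), pair(p(a), p(0)), pair(pair(0, pair(c, c)), p(a)))))  →  m(p(p(c)), pair(a, p(0)), pair(p(p(a)), p(a)))   [R1 at 3.2]
5. m(p(p(c)), pair(a, p(0)), pair(p(p(a)), p(a)))  →  a   [R1 at ε]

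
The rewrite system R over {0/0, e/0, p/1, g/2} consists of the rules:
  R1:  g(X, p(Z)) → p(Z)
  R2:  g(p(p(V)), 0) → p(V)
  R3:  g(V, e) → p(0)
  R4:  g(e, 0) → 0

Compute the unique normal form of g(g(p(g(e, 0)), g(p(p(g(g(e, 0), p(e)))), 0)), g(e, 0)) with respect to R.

p(e)

1. g(g(p(g(e, 0)), g(p(p(g(g(e, 0), p(e)))), 0)), g(e, 0))  →  g(g(p(0), g(p(p(g(g(e, 0), p(e)))), 0)), g(e, 0))   [R4 at 1.1.1]
2. g(g(p(0), g(p(p(g(g(e, 0), p(e)))), 0)), g(e, 0))  →  g(g(p(0), p(g(g(e, 0), p(e)))), g(e, 0))   [R2 at 1.2]
3. g(g(p(0), p(g(g(e, 0), p(e)))), g(e, 0))  →  g(p(g(g(e, 0), p(e))), g(e, 0))   [R1 at 1]
4. g(p(g(g(e, 0), p(e))), g(e, 0))  →  g(p(p(e)), g(e, 0))   [R1 at 1.1]
5. g(p(p(e)), g(e, 0))  →  g(p(p(e)), 0)   [R4 at 2]
6. g(p(p(e)), 0)  →  p(e)   [R2 at ε]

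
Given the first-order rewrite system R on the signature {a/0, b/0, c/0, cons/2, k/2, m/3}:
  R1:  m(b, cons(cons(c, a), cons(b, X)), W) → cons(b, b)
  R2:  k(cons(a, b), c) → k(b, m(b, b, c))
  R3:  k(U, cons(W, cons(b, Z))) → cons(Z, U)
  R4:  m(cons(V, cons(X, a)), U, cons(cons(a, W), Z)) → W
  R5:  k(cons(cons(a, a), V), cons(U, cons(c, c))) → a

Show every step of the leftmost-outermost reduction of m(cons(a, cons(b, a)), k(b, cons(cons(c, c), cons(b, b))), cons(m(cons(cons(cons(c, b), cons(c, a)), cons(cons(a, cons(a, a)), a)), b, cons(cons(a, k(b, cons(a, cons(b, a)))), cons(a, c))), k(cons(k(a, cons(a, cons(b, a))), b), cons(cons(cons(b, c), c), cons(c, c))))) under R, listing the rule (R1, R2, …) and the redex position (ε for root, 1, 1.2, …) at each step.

1. m(cons(a, cons(b, a)), k(b, cons(cons(c, c), cons(b, b))), cons(m(cons(cons(cons(c, b), cons(c, a)), cons(cons(a, cons(a, a)), a)), b, cons(cons(a, k(b, cons(a, cons(b, a)))), cons(a, c))), k(cons(k(a, cons(a, cons(b, a))), b), cons(cons(cons(b, c), c), cons(c, c)))))  →  m(cons(a, cons(b, a)), cons(b, b), cons(m(cons(cons(cons(c, b), cons(c, a)), cons(cons(a, cons(a, a)), a)), b, cons(cons(a, k(b, cons(a, cons(b, a)))), cons(a, c))), k(cons(k(a, cons(a, cons(b, a))), b), cons(cons(cons(b, c), c), cons(c, c)))))   [R3 at 2]
2. m(cons(a, cons(b, a)), cons(b, b), cons(m(cons(cons(cons(c, b), cons(c, a)), cons(cons(a, cons(a, a)), a)), b, cons(cons(a, k(b, cons(a, cons(b, a)))), cons(a, c))), k(cons(k(a, cons(a, cons(b, a))), b), cons(cons(cons(b, c), c), cons(c, c)))))  →  m(cons(a, cons(b, a)), cons(b, b), cons(k(b, cons(a, cons(b, a))), k(cons(k(a, cons(a, cons(b, a))), b), cons(cons(cons(b, c), c), cons(c, c)))))   [R4 at 3.1]
3. m(cons(a, cons(b, a)), cons(b, b), cons(k(b, cons(a, cons(b, a))), k(cons(k(a, cons(a, cons(b, a))), b), cons(cons(cons(b, c), c), cons(c, c)))))  →  m(cons(a, cons(b, a)), cons(b, b), cons(cons(a, b), k(cons(k(a, cons(a, cons(b, a))), b), cons(cons(cons(b, c), c), cons(c, c)))))   [R3 at 3.1]
4. m(cons(a, cons(b, a)), cons(b, b), cons(cons(a, b), k(cons(k(a, cons(a, cons(b, a))), b), cons(cons(cons(b, c), c), cons(c, c)))))  →  b   [R4 at ε]

b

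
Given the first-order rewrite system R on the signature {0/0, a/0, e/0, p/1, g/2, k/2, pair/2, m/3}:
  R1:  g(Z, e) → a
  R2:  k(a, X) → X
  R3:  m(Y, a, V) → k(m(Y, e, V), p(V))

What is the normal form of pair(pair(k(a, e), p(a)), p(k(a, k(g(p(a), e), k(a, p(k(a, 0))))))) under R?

pair(pair(e, p(a)), p(p(0)))

1. pair(pair(k(a, e), p(a)), p(k(a, k(g(p(a), e), k(a, p(k(a, 0)))))))  →  pair(pair(e, p(a)), p(k(a, k(g(p(a), e), k(a, p(k(a, 0)))))))   [R2 at 1.1]
2. pair(pair(e, p(a)), p(k(a, k(g(p(a), e), k(a, p(k(a, 0)))))))  →  pair(pair(e, p(a)), p(k(g(p(a), e), k(a, p(k(a, 0))))))   [R2 at 2.1]
3. pair(pair(e, p(a)), p(k(g(p(a), e), k(a, p(k(a, 0))))))  →  pair(pair(e, p(a)), p(k(a, k(a, p(k(a, 0))))))   [R1 at 2.1.1]
4. pair(pair(e, p(a)), p(k(a, k(a, p(k(a, 0))))))  →  pair(pair(e, p(a)), p(k(a, p(k(a, 0)))))   [R2 at 2.1]
5. pair(pair(e, p(a)), p(k(a, p(k(a, 0)))))  →  pair(pair(e, p(a)), p(p(k(a, 0))))   [R2 at 2.1]
6. pair(pair(e, p(a)), p(p(k(a, 0))))  →  pair(pair(e, p(a)), p(p(0)))   [R2 at 2.1.1]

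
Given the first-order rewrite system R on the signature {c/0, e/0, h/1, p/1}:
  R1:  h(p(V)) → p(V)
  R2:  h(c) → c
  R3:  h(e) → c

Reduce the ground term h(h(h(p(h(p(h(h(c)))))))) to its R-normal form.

p(p(c))

1. h(h(h(p(h(p(h(h(c))))))))  →  h(h(p(h(p(h(h(c)))))))   [R1 at 1.1]
2. h(h(p(h(p(h(h(c)))))))  →  h(p(h(p(h(h(c))))))   [R1 at 1]
3. h(p(h(p(h(h(c))))))  →  p(h(p(h(h(c)))))   [R1 at ε]
4. p(h(p(h(h(c)))))  →  p(p(h(h(c))))   [R1 at 1]
5. p(p(h(h(c))))  →  p(p(h(c)))   [R2 at 1.1.1]
6. p(p(h(c)))  →  p(p(c))   [R2 at 1.1]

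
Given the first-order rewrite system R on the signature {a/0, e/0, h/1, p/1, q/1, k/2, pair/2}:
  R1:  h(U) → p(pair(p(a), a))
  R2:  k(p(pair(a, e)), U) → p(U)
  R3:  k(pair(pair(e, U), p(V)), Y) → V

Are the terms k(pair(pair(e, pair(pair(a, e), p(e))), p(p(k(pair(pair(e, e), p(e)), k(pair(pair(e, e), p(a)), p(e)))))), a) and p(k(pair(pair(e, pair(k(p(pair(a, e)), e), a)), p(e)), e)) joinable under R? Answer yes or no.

yes — NF(t₁) = p(e), NF(t₂) = p(e)

Reduce t₁ = k(pair(pair(e, pair(pair(a, e), p(e))), p(p(k(pair(pair(e, e), p(e)), k(pair(pair(e, e), p(a)), p(e)))))), a):
1. k(pair(pair(e, pair(pair(a, e), p(e))), p(p(k(pair(pair(e, e), p(e)), k(pair(pair(e, e), p(a)), p(e)))))), a)  →  p(k(pair(pair(e, e), p(e)), k(pair(pair(e, e), p(a)), p(e))))   [R3 at ε]
2. p(k(pair(pair(e, e), p(e)), k(pair(pair(e, e), p(a)), p(e))))  →  p(e)   [R3 at 1]

Reduce t₂ = p(k(pair(pair(e, pair(k(p(pair(a, e)), e), a)), p(e)), e)):
1. p(k(pair(pair(e, pair(k(p(pair(a, e)), e), a)), p(e)), e))  →  p(e)   [R3 at 1]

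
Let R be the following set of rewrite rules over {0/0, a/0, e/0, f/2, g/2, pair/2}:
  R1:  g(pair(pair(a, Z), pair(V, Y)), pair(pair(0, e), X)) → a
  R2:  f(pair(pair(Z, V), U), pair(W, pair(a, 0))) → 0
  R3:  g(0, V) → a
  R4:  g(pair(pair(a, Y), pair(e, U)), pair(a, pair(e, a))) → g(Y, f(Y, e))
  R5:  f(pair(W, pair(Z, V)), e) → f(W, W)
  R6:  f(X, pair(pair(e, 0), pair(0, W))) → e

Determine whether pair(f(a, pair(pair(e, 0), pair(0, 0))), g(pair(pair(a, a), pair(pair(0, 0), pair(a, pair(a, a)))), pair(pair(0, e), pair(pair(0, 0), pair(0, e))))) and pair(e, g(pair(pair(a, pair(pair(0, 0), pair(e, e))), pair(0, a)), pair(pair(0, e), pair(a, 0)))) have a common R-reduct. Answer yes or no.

Reduce t₁ = pair(f(a, pair(pair(e, 0), pair(0, 0))), g(pair(pair(a, a), pair(pair(0, 0), pair(a, pair(a, a)))), pair(pair(0, e), pair(pair(0, 0), pair(0, e))))):
1. pair(f(a, pair(pair(e, 0), pair(0, 0))), g(pair(pair(a, a), pair(pair(0, 0), pair(a, pair(a, a)))), pair(pair(0, e), pair(pair(0, 0), pair(0, e)))))  →  pair(e, g(pair(pair(a, a), pair(pair(0, 0), pair(a, pair(a, a)))), pair(pair(0, e), pair(pair(0, 0), pair(0, e)))))   [R6 at 1]
2. pair(e, g(pair(pair(a, a), pair(pair(0, 0), pair(a, pair(a, a)))), pair(pair(0, e), pair(pair(0, 0), pair(0, e)))))  →  pair(e, a)   [R1 at 2]

Reduce t₂ = pair(e, g(pair(pair(a, pair(pair(0, 0), pair(e, e))), pair(0, a)), pair(pair(0, e), pair(a, 0)))):
1. pair(e, g(pair(pair(a, pair(pair(0, 0), pair(e, e))), pair(0, a)), pair(pair(0, e), pair(a, 0))))  →  pair(e, a)   [R1 at 2]

yes — NF(t₁) = pair(e, a), NF(t₂) = pair(e, a)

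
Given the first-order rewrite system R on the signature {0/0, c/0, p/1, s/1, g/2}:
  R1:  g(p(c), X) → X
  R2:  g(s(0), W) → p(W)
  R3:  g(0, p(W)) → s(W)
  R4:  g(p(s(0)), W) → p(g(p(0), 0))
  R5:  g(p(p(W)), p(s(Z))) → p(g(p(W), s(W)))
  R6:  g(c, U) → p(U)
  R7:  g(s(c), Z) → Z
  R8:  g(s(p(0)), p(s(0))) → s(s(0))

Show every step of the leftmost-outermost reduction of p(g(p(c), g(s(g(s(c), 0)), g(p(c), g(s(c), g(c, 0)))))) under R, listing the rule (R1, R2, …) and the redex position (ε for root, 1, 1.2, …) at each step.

1. p(g(p(c), g(s(g(s(c), 0)), g(p(c), g(s(c), g(c, 0))))))  →  p(g(s(g(s(c), 0)), g(p(c), g(s(c), g(c, 0)))))   [R1 at 1]
2. p(g(s(g(s(c), 0)), g(p(c), g(s(c), g(c, 0)))))  →  p(g(s(0), g(p(c), g(s(c), g(c, 0)))))   [R7 at 1.1.1]
3. p(g(s(0), g(p(c), g(s(c), g(c, 0)))))  →  p(p(g(p(c), g(s(c), g(c, 0)))))   [R2 at 1]
4. p(p(g(p(c), g(s(c), g(c, 0)))))  →  p(p(g(s(c), g(c, 0))))   [R1 at 1.1]
5. p(p(g(s(c), g(c, 0))))  →  p(p(g(c, 0)))   [R7 at 1.1]
6. p(p(g(c, 0)))  →  p(p(p(0)))   [R6 at 1.1]

p(p(p(0)))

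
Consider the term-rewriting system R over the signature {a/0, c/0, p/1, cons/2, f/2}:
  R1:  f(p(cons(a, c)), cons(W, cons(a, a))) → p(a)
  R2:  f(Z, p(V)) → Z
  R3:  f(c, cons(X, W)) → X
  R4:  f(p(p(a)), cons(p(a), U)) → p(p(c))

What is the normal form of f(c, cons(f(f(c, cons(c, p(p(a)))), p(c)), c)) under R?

c

1. f(c, cons(f(f(c, cons(c, p(p(a)))), p(c)), c))  →  f(f(c, cons(c, p(p(a)))), p(c))   [R3 at ε]
2. f(f(c, cons(c, p(p(a)))), p(c))  →  f(c, cons(c, p(p(a))))   [R2 at ε]
3. f(c, cons(c, p(p(a))))  →  c   [R3 at ε]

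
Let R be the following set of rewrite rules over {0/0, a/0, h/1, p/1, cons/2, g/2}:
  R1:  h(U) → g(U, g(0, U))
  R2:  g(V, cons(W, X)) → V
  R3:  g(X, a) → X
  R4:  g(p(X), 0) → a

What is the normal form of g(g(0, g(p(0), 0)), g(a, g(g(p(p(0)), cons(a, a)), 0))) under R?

0

1. g(g(0, g(p(0), 0)), g(a, g(g(p(p(0)), cons(a, a)), 0)))  →  g(g(0, a), g(a, g(g(p(p(0)), cons(a, a)), 0)))   [R4 at 1.2]
2. g(g(0, a), g(a, g(g(p(p(0)), cons(a, a)), 0)))  →  g(0, g(a, g(g(p(p(0)), cons(a, a)), 0)))   [R3 at 1]
3. g(0, g(a, g(g(p(p(0)), cons(a, a)), 0)))  →  g(0, g(a, g(p(p(0)), 0)))   [R2 at 2.2.1]
4. g(0, g(a, g(p(p(0)), 0)))  →  g(0, g(a, a))   [R4 at 2.2]
5. g(0, g(a, a))  →  g(0, a)   [R3 at 2]
6. g(0, a)  →  0   [R3 at ε]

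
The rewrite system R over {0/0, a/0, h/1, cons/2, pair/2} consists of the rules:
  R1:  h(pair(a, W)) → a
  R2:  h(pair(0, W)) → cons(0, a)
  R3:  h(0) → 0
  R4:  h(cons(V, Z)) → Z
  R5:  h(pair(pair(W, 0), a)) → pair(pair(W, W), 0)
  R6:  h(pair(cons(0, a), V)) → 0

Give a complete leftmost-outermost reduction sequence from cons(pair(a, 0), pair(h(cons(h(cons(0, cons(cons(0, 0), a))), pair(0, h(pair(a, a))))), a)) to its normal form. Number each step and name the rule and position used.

cons(pair(a, 0), pair(pair(0, a), a))

1. cons(pair(a, 0), pair(h(cons(h(cons(0, cons(cons(0, 0), a))), pair(0, h(pair(a, a))))), a))  →  cons(pair(a, 0), pair(pair(0, h(pair(a, a))), a))   [R4 at 2.1]
2. cons(pair(a, 0), pair(pair(0, h(pair(a, a))), a))  →  cons(pair(a, 0), pair(pair(0, a), a))   [R1 at 2.1.2]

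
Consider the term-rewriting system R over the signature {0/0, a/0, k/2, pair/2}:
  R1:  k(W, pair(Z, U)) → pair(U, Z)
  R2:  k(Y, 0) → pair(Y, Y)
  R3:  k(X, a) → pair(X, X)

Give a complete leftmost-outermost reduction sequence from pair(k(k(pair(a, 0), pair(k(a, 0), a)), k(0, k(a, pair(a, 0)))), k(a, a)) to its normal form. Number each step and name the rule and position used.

1. pair(k(k(pair(a, 0), pair(k(a, 0), a)), k(0, k(a, pair(a, 0)))), k(a, a))  →  pair(k(pair(a, k(a, 0)), k(0, k(a, pair(a, 0)))), k(a, a))   [R1 at 1.1]
2. pair(k(pair(a, k(a, 0)), k(0, k(a, pair(a, 0)))), k(a, a))  →  pair(k(pair(a, pair(a, a)), k(0, k(a, pair(a, 0)))), k(a, a))   [R2 at 1.1.2]
3. pair(k(pair(a, pair(a, a)), k(0, k(a, pair(a, 0)))), k(a, a))  →  pair(k(pair(a, pair(a, a)), k(0, pair(0, a))), k(a, a))   [R1 at 1.2.2]
4. pair(k(pair(a, pair(a, a)), k(0, pair(0, a))), k(a, a))  →  pair(k(pair(a, pair(a, a)), pair(a, 0)), k(a, a))   [R1 at 1.2]
5. pair(k(pair(a, pair(a, a)), pair(a, 0)), k(a, a))  →  pair(pair(0, a), k(a, a))   [R1 at 1]
6. pair(pair(0, a), k(a, a))  →  pair(pair(0, a), pair(a, a))   [R3 at 2]

pair(pair(0, a), pair(a, a))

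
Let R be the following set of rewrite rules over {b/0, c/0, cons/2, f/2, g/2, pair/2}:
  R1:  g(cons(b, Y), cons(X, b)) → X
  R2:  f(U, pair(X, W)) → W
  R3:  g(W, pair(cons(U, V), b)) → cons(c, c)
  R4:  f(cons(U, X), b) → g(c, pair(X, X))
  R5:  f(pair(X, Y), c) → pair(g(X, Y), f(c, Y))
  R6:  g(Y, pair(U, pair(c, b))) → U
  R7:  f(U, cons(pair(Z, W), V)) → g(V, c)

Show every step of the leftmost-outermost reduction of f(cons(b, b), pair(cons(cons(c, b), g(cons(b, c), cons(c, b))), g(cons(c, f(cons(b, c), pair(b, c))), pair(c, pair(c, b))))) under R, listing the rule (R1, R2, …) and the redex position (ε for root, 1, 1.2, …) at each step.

1. f(cons(b, b), pair(cons(cons(c, b), g(cons(b, c), cons(c, b))), g(cons(c, f(cons(b, c), pair(b, c))), pair(c, pair(c, b)))))  →  g(cons(c, f(cons(b, c), pair(b, c))), pair(c, pair(c, b)))   [R2 at ε]
2. g(cons(c, f(cons(b, c), pair(b, c))), pair(c, pair(c, b)))  →  c   [R6 at ε]

c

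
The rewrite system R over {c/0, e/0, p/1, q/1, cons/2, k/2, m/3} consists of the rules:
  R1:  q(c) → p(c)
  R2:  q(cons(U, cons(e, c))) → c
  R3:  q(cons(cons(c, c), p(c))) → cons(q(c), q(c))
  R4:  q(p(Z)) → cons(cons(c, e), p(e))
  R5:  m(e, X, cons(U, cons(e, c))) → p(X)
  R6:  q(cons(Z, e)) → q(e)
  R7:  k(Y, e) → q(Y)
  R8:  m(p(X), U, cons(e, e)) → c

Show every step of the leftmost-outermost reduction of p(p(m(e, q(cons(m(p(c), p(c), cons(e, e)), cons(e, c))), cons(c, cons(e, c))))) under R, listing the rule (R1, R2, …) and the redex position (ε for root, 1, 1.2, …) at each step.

p(p(p(c)))

1. p(p(m(e, q(cons(m(p(c), p(c), cons(e, e)), cons(e, c))), cons(c, cons(e, c)))))  →  p(p(p(q(cons(m(p(c), p(c), cons(e, e)), cons(e, c))))))   [R5 at 1.1]
2. p(p(p(q(cons(m(p(c), p(c), cons(e, e)), cons(e, c))))))  →  p(p(p(c)))   [R2 at 1.1.1]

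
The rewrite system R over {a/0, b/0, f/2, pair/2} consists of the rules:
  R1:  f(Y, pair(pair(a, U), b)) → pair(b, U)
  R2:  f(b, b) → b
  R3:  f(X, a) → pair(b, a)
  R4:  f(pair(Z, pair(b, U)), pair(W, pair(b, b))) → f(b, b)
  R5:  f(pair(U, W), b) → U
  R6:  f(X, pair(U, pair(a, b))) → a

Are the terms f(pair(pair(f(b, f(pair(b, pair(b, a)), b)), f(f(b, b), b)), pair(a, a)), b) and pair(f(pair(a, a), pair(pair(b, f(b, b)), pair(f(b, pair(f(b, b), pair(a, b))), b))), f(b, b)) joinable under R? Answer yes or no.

Reduce t₁ = f(pair(pair(f(b, f(pair(b, pair(b, a)), b)), f(f(b, b), b)), pair(a, a)), b):
1. f(pair(pair(f(b, f(pair(b, pair(b, a)), b)), f(f(b, b), b)), pair(a, a)), b)  →  pair(f(b, f(pair(b, pair(b, a)), b)), f(f(b, b), b))   [R5 at ε]
2. pair(f(b, f(pair(b, pair(b, a)), b)), f(f(b, b), b))  →  pair(f(b, b), f(f(b, b), b))   [R5 at 1.2]
3. pair(f(b, b), f(f(b, b), b))  →  pair(b, f(f(b, b), b))   [R2 at 1]
4. pair(b, f(f(b, b), b))  →  pair(b, f(b, b))   [R2 at 2.1]
5. pair(b, f(b, b))  →  pair(b, b)   [R2 at 2]

Reduce t₂ = pair(f(pair(a, a), pair(pair(b, f(b, b)), pair(f(b, pair(f(b, b), pair(a, b))), b))), f(b, b)):
1. pair(f(pair(a, a), pair(pair(b, f(b, b)), pair(f(b, pair(f(b, b), pair(a, b))), b))), f(b, b))  →  pair(f(pair(a, a), pair(pair(b, b), pair(f(b, pair(f(b, b), pair(a, b))), b))), f(b, b))   [R2 at 1.2.1.2]
2. pair(f(pair(a, a), pair(pair(b, b), pair(f(b, pair(f(b, b), pair(a, b))), b))), f(b, b))  →  pair(f(pair(a, a), pair(pair(b, b), pair(a, b))), f(b, b))   [R6 at 1.2.2.1]
3. pair(f(pair(a, a), pair(pair(b, b), pair(a, b))), f(b, b))  →  pair(a, f(b, b))   [R6 at 1]
4. pair(a, f(b, b))  →  pair(a, b)   [R2 at 2]

no — NF(t₁) = pair(b, b), NF(t₂) = pair(a, b)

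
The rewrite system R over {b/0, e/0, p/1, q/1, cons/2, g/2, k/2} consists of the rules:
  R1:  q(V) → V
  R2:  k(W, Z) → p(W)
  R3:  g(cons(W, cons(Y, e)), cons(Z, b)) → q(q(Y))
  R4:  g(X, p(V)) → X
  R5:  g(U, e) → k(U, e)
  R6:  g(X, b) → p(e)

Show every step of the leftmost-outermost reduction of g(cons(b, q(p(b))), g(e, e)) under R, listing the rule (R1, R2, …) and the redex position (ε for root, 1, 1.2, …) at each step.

cons(b, p(b))

1. g(cons(b, q(p(b))), g(e, e))  →  g(cons(b, p(b)), g(e, e))   [R1 at 1.2]
2. g(cons(b, p(b)), g(e, e))  →  g(cons(b, p(b)), k(e, e))   [R5 at 2]
3. g(cons(b, p(b)), k(e, e))  →  g(cons(b, p(b)), p(e))   [R2 at 2]
4. g(cons(b, p(b)), p(e))  →  cons(b, p(b))   [R4 at ε]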